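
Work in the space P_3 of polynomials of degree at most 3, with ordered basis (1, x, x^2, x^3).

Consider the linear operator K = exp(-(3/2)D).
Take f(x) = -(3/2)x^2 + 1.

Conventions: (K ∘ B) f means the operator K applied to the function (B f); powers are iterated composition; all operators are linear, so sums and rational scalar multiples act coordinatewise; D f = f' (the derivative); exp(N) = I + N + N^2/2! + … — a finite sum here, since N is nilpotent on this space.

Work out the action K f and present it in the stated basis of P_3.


order-1 term: (9/2)x
order-2 term: -27/8
the series for exp(-(3/2)D) f terminates at order 2
exp(-(3/2)D) f = -(3/2)x^2 + (9/2)x - 19/8

g(x) = -(3/2)x^2 + (9/2)x - 19/8


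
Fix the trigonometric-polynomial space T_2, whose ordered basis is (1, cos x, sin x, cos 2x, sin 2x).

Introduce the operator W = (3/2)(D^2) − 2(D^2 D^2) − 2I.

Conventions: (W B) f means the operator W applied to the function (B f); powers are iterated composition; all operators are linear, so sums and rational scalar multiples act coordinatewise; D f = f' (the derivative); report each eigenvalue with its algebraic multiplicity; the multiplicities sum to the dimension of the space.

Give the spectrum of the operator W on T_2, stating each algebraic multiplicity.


image of 1: -2
image of cos x: -(11/2)cos x
image of sin x: -(11/2)sin x
image of cos 2x: -40cos 2x
image of sin 2x: -40sin 2x
the matrix is diagonal; its diagonal is (-2, -11/2, -11/2, -40, -40)
for a triangular matrix the eigenvalues are the diagonal entries, with algebraic multiplicity their repetition count

λ = -40 (multiplicity 2), λ = -11/2 (multiplicity 2), λ = -2 (multiplicity 1)


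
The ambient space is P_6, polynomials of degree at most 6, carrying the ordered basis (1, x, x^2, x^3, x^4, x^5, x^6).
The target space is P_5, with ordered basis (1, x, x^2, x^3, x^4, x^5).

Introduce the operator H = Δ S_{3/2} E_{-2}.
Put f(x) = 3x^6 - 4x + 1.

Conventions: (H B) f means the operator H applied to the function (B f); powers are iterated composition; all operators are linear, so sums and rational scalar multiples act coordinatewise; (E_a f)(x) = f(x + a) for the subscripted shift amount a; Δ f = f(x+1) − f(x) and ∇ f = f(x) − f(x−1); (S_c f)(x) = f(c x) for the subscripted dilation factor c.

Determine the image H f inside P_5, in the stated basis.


g(x) = (6561/32)x^5 - (54675/64)x^4 + (25515/16)x^3 - (103275/64)x^2 + (27621/32)x - 12669/64

E_{-2} f = 3x^6 - 36x^5 + 180x^4 - 480x^3 + 720x^2 - 580x + 201
S_{3/2} E_{-2} f = (2187/64)x^6 - (2187/8)x^5 + (3645/4)x^4 - 1620x^3 + 1620x^2 - 870x + 201
Δ S_{3/2} E_{-2} f = (6561/32)x^5 - (54675/64)x^4 + (25515/16)x^3 - (103275/64)x^2 + (27621/32)x - 12669/64


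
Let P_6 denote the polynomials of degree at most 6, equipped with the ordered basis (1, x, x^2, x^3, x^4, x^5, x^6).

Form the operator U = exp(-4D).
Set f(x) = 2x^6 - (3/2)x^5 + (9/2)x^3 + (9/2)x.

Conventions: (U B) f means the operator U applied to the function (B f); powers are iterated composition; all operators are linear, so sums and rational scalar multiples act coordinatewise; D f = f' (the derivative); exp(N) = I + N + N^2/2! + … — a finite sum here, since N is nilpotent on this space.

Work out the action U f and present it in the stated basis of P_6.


order-1 term: -48x^5 + 30x^4 - 54x^2 - 18
order-2 term: 480x^4 - 240x^3 + 216x
order-3 term: -2560x^3 + 960x^2 - 288
order-4 term: 7680x^2 - 1920x
order-5 term: -12288x + 1536
order-6 term: 8192
the series for exp(-4D) f terminates at order 6
exp(-4D) f = 2x^6 - (99/2)x^5 + 510x^4 - (5591/2)x^3 + 8586x^2 - (27975/2)x + 9422

the image equals g(x) = 2x^6 - (99/2)x^5 + 510x^4 - (5591/2)x^3 + 8586x^2 - (27975/2)x + 9422


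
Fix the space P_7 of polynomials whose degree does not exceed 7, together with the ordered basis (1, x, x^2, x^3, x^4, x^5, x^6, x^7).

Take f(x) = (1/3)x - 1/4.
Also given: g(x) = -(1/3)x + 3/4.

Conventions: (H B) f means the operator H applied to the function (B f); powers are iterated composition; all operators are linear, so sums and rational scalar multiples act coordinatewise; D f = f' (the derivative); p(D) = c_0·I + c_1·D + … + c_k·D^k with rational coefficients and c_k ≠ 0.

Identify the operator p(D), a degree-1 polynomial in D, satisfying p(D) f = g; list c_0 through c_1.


p(D) = -I + (3/2)·D, i.e. c_0 = -1, c_1 = 3/2

D^0 f = (1/3)x - 1/4
D^1 f = 1/3
matching coefficients of g against c_0 f + c_1 Df + … from the top degree down determines the c_i
solution: c_0 = -1, c_1 = 3/2


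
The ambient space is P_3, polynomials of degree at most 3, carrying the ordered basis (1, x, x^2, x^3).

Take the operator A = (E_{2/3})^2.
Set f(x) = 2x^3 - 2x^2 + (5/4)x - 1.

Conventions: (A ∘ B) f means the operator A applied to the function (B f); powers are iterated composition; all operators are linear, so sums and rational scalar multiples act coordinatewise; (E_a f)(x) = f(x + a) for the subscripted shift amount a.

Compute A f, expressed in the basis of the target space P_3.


E_{2/3} f = 2x^3 + 2x^2 + (5/4)x - 25/54
E_{2/3} E_{2/3} f = 2x^3 + 6x^2 + (79/12)x + 50/27

g(x) = 2x^3 + 6x^2 + (79/12)x + 50/27


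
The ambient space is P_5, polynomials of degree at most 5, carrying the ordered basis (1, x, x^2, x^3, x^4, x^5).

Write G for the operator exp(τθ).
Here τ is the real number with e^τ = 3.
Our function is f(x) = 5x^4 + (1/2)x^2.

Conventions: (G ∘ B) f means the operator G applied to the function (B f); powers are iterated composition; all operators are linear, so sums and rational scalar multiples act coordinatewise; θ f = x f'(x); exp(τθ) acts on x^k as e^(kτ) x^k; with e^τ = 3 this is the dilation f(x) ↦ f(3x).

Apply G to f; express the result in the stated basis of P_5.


the image equals g(x) = 405x^4 + (9/2)x^2

exp(τθ) x^k = e^(kτ) x^k; with e^τ = 3 this sends x^k to 3^k x^k
x^2 ↦ 9 x^2
x^4 ↦ 81 x^4
applying this coordinatewise to f: exp(τθ) f = 405x^4 + (9/2)x^2


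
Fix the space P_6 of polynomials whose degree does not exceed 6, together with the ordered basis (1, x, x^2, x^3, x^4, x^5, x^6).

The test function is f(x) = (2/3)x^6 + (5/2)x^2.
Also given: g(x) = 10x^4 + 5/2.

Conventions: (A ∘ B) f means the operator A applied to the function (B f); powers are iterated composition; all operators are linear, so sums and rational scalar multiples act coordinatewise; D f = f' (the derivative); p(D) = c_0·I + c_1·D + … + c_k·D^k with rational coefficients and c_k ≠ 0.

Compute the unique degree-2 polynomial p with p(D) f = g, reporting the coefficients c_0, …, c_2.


D^0 f = (2/3)x^6 + (5/2)x^2
D^1 f = 4x^5 + 5x
D^2 f = 20x^4 + 5
matching coefficients of g against c_0 f + c_1 Df + … from the top degree down determines the c_i
solution: c_0 = 0, c_1 = 0, c_2 = 1/2

c_0 = 0, c_1 = 0, c_2 = 1/2


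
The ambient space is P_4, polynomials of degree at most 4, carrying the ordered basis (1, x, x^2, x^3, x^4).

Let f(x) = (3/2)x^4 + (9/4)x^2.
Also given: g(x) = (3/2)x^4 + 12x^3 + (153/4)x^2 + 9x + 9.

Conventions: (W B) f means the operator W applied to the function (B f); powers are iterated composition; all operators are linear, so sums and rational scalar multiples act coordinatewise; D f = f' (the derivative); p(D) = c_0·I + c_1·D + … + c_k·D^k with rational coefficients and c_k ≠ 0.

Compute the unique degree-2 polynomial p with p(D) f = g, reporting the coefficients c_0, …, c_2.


c_0 = 1, c_1 = 2, c_2 = 2

D^0 f = (3/2)x^4 + (9/4)x^2
D^1 f = 6x^3 + (9/2)x
D^2 f = 18x^2 + 9/2
matching coefficients of g against c_0 f + c_1 Df + … from the top degree down determines the c_i
solution: c_0 = 1, c_1 = 2, c_2 = 2


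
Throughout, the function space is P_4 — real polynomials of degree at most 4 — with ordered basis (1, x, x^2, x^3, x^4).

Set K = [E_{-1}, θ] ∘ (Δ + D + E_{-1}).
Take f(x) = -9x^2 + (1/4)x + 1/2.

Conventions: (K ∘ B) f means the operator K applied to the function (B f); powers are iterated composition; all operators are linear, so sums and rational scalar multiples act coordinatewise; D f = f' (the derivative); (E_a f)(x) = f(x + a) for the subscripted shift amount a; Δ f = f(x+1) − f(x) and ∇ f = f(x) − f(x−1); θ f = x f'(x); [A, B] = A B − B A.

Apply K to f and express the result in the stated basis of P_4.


the image equals g(x) = 18x - 1/4

Δ f = -18x - 35/4
D f = -18x + 1/4
E_{-1} f = -9x^2 + (73/4)x - 35/4
(Δ + D + E_{-1}) f = -9x^2 - (71/4)x - 69/4
θ (Δ + D + E_{-1}) f = -18x^2 - (71/4)x
E_{-1} θ (Δ + D + E_{-1}) f = -18x^2 + (73/4)x - 1/4
E_{-1} (Δ + D + E_{-1}) f = -9x^2 + (1/4)x - 17/2
θ E_{-1} (Δ + D + E_{-1}) f = -18x^2 + (1/4)x
[E_{-1}, θ] (Δ + D + E_{-1}) f = 18x - 1/4


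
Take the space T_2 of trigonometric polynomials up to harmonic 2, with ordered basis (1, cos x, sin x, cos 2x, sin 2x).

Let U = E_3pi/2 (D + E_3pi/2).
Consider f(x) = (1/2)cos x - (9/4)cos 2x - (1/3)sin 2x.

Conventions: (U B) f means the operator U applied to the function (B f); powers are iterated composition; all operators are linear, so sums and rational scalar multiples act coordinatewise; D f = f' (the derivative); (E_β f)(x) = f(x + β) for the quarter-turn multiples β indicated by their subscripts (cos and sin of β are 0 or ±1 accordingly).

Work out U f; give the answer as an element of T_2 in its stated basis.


the image equals g(x) = -(19/12)cos 2x - (29/6)sin 2x

D f = -(1/2)sin x - (2/3)cos 2x + (9/2)sin 2x
E_3pi/2 f = (1/2)sin x + (9/4)cos 2x + (1/3)sin 2x
(D + E_3pi/2) f = (19/12)cos 2x + (29/6)sin 2x
E_3pi/2 (D + E_3pi/2) f = -(19/12)cos 2x - (29/6)sin 2x


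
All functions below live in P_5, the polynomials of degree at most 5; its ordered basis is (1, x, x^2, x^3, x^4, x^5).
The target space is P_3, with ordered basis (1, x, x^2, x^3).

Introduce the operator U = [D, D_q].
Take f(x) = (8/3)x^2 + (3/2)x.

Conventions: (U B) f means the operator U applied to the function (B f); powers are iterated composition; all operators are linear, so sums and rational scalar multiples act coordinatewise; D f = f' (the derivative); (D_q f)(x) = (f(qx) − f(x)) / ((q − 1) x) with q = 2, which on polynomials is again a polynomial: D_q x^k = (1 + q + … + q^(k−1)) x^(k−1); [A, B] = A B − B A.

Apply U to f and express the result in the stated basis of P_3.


D_q f = 8x + 3/2
D D_q f = 8
D f = (16/3)x + 3/2
D_q D f = 16/3
[D, D_q] f = 8/3

the result is g(x) = 8/3


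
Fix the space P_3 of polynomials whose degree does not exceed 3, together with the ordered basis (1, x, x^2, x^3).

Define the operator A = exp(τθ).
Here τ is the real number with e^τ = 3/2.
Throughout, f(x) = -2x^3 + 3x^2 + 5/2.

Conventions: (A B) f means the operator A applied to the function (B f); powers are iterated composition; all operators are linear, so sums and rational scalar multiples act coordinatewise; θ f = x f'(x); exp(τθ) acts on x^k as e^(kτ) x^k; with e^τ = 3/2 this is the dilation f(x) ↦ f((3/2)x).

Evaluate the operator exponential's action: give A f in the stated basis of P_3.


exp(τθ) x^k = e^(kτ) x^k; with e^τ = 3/2 this sends x^k to (3/2)^k x^k
x^2 ↦ 9/4 x^2
x^3 ↦ 27/8 x^3
applying this coordinatewise to f: exp(τθ) f = -(27/4)x^3 + (27/4)x^2 + 5/2

g(x) = -(27/4)x^3 + (27/4)x^2 + 5/2


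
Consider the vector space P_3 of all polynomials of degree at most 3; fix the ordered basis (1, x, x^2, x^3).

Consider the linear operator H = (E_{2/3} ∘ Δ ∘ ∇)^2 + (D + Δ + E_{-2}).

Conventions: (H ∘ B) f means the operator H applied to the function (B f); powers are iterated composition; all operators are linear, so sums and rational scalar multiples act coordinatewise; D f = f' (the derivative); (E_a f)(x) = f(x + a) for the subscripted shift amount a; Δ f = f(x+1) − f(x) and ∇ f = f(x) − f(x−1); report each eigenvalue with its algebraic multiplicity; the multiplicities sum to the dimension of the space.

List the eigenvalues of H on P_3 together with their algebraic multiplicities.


λ = 1 (multiplicity 4)

image of 1: 1
image of x: x
image of x^2: x^2 + 5
image of x^3: x^3 + 15x - 7
the matrix is upper triangular; its diagonal is (1, 1, 1, 1)
for a triangular matrix the eigenvalues are the diagonal entries, with algebraic multiplicity their repetition count


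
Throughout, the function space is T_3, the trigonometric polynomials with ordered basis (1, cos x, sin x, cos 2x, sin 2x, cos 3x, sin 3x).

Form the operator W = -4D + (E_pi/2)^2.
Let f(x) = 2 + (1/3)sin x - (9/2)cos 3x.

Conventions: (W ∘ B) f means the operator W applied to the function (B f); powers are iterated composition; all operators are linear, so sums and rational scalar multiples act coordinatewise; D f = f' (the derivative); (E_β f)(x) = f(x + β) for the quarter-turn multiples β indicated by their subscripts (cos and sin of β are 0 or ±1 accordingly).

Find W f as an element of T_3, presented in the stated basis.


g(x) = 2 - (4/3)cos x - (1/3)sin x + (9/2)cos 3x - 54sin 3x

D f = (1/3)cos x + (27/2)sin 3x
(-4D) f = -(4/3)cos x - 54sin 3x
E_pi/2 f = 2 + (1/3)cos x - (9/2)sin 3x
E_pi/2 E_pi/2 f = 2 - (1/3)sin x + (9/2)cos 3x
(-4D + (E_pi/2)^2) f = 2 - (4/3)cos x - (1/3)sin x + (9/2)cos 3x - 54sin 3x


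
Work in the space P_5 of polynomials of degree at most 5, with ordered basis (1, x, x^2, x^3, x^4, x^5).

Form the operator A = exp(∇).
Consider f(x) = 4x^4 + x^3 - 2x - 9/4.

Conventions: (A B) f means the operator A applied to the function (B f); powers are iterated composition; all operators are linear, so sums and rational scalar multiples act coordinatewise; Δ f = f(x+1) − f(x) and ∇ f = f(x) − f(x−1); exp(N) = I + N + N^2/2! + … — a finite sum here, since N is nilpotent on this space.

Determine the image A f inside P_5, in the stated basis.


order-1 term: 16x^3 - 21x^2 + 13x - 5
order-2 term: 24x^2 - 45x + 25
order-3 term: 16x - 23
order-4 term: 4
the series for exp(∇) f terminates at order 4
exp(∇) f = 4x^4 + 17x^3 + 3x^2 - 18x - 5/4

g(x) = 4x^4 + 17x^3 + 3x^2 - 18x - 5/4


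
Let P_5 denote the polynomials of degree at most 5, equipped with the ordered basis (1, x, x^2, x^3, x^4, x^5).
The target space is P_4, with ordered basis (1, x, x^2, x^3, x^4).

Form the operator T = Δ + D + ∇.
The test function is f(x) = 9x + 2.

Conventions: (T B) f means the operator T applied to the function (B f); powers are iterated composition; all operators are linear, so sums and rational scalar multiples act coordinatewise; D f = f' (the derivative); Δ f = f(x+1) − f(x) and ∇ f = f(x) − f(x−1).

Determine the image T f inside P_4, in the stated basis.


the image equals g(x) = 27

Δ f = 9
D f = 9
∇ f = 9
(Δ + D + ∇) f = 27


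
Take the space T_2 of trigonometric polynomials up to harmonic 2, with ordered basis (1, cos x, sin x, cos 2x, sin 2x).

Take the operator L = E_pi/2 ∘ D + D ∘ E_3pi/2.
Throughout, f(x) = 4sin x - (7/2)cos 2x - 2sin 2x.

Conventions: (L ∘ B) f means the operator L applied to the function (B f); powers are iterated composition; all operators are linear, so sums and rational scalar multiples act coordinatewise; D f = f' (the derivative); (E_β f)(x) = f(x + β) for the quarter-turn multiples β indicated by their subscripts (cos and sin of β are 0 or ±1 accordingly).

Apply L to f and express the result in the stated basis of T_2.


D f = 4cos x - 4cos 2x + 7sin 2x
E_pi/2 D f = -4sin x + 4cos 2x - 7sin 2x
E_3pi/2 f = -4cos x + (7/2)cos 2x + 2sin 2x
D E_3pi/2 f = 4sin x + 4cos 2x - 7sin 2x
(E_pi/2 ∘ D + D ∘ E_3pi/2) f = 8cos 2x - 14sin 2x

g(x) = 8cos 2x - 14sin 2x


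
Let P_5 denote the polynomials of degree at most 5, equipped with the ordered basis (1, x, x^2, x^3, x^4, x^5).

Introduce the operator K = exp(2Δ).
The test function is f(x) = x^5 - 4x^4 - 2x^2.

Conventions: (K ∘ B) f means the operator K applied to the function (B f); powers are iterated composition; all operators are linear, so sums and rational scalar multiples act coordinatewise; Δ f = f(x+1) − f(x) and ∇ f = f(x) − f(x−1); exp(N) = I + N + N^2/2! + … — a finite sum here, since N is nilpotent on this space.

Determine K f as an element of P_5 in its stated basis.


the result is g(x) = x^5 + 6x^4 + 28x^3 + 74x^2 + 110x + 66

order-1 term: 10x^4 - 12x^3 - 28x^2 - 30x - 10
order-2 term: 40x^3 + 24x^2 - 52x - 60
order-3 term: 80x^2 + 112x + 8
order-4 term: 80x + 96
order-5 term: 32
the series for exp(2Δ) f terminates at order 5
exp(2Δ) f = x^5 + 6x^4 + 28x^3 + 74x^2 + 110x + 66


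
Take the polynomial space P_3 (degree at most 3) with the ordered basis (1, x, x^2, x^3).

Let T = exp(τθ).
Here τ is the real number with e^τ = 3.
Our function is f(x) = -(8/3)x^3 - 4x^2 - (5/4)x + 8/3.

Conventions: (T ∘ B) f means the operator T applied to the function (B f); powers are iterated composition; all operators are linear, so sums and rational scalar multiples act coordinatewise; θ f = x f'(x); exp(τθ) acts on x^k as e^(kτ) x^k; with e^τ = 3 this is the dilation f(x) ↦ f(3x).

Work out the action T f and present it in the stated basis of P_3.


g(x) = -72x^3 - 36x^2 - (15/4)x + 8/3

exp(τθ) x^k = e^(kτ) x^k; with e^τ = 3 this sends x^k to 3^k x^k
x ↦ 3 x
x^2 ↦ 9 x^2
x^3 ↦ 27 x^3
applying this coordinatewise to f: exp(τθ) f = -72x^3 - 36x^2 - (15/4)x + 8/3


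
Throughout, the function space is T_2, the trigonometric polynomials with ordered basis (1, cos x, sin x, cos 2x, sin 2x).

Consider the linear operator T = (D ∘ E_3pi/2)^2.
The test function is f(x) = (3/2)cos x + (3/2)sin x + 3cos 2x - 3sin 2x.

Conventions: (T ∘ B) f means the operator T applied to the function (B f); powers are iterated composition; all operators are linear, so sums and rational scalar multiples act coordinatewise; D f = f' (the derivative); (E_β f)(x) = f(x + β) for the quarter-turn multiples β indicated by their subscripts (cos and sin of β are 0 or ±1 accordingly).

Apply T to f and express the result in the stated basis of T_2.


the image equals g(x) = (3/2)cos x + (3/2)sin x - 12cos 2x + 12sin 2x

E_3pi/2 f = -(3/2)cos x + (3/2)sin x - 3cos 2x + 3sin 2x
D E_3pi/2 f = (3/2)cos x + (3/2)sin x + 6cos 2x + 6sin 2x
E_3pi/2 (D ∘ E_3pi/2) f = -(3/2)cos x + (3/2)sin x - 6cos 2x - 6sin 2x
D E_3pi/2 (D ∘ E_3pi/2) f = (3/2)cos x + (3/2)sin x - 12cos 2x + 12sin 2x


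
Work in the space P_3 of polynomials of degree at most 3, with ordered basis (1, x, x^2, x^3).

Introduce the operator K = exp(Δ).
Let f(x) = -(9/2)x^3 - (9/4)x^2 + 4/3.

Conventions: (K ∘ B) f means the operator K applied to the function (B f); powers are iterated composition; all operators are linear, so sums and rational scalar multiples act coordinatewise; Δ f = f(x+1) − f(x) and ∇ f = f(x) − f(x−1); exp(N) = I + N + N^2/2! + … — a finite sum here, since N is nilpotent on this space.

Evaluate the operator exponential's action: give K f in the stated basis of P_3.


the image equals g(x) = -(9/2)x^3 - (63/4)x^2 - (63/2)x - 77/3

order-1 term: -(27/2)x^2 - 18x - 27/4
order-2 term: -(27/2)x - 63/4
order-3 term: -9/2
the series for exp(Δ) f terminates at order 3
exp(Δ) f = -(9/2)x^3 - (63/4)x^2 - (63/2)x - 77/3


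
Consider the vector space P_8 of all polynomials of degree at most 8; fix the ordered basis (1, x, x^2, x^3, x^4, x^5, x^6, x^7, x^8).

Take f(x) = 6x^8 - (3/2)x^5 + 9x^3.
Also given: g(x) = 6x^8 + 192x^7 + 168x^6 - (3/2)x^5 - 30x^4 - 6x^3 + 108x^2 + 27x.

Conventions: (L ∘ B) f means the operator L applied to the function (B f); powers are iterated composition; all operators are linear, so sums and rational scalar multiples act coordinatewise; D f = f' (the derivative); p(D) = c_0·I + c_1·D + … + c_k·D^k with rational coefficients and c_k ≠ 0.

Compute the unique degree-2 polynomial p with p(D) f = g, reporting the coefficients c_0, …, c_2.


D^0 f = 6x^8 - (3/2)x^5 + 9x^3
D^1 f = 48x^7 - (15/2)x^4 + 27x^2
D^2 f = 336x^6 - 30x^3 + 54x
matching coefficients of g against c_0 f + c_1 Df + … from the top degree down determines the c_i
solution: c_0 = 1, c_1 = 4, c_2 = 1/2

p(D) = I + 4·D + (1/2)·D^2, i.e. c_0 = 1, c_1 = 4, c_2 = 1/2


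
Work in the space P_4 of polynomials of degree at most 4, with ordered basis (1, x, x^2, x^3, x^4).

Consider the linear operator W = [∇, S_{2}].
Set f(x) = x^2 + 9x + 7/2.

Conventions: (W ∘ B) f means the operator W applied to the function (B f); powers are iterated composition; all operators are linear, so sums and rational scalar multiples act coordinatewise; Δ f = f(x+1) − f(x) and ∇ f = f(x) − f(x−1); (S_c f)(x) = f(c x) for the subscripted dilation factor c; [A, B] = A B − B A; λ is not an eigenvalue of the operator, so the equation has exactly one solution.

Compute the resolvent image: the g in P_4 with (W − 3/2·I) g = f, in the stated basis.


write g with unknown coordinates in the stated basis and equate coefficients in (W − 3/2·I) g = f
solving from the highest basis element down gives g = -(2/3)x^2 - (70/9)x - 167/27
check: W g = -(8/3)x - 52/9
so W g − 3/2·g = x^2 + 9x + 7/2 = f ✓

g(x) = -(2/3)x^2 - (70/9)x - 167/27


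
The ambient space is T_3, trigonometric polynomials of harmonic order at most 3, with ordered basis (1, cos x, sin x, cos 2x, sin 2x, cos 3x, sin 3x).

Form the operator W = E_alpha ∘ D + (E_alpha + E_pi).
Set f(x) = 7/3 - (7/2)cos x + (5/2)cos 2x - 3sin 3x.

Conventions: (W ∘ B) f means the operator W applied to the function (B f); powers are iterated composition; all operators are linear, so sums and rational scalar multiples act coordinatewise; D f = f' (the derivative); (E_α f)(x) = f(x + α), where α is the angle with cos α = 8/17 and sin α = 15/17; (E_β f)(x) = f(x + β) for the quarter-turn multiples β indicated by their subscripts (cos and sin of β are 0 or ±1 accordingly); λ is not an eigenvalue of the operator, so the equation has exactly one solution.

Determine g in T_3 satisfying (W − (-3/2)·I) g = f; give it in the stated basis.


g(x) = 2/3 - (21/125)cos x - (322/125)sin x + (163/37)cos 2x - (164/37)sin 2x - (20212/20869)cos 3x + (1262/20869)sin 3x

write g with unknown coordinates in the stated basis and equate coefficients in (W − (-3/2)·I) g = f
solving from the highest basis element down gives g = 2/3 - (21/125)cos x - (322/125)sin x + (163/37)cos 2x - (164/37)sin 2x - (20212/20869)cos 3x + (1262/20869)sin 3x
check: W g = 4/3 - (406/125)cos x + (483/125)sin x - (152/37)cos 2x + (246/37)sin 2x + (30318/20869)cos 3x - (64500/20869)sin 3x
so W g − (-3/2)·g = 7/3 - (7/2)cos x + (5/2)cos 2x - 3sin 3x = f ✓


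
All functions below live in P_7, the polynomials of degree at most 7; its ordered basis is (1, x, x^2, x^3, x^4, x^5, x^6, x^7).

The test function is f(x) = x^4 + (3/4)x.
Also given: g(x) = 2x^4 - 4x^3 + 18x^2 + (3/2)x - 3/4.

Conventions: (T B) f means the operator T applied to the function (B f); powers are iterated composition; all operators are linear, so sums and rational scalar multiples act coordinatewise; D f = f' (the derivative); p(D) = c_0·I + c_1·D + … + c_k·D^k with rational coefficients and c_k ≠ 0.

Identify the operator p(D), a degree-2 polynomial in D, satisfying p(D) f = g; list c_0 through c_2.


c_0 = 2, c_1 = -1, c_2 = 3/2

D^0 f = x^4 + (3/4)x
D^1 f = 4x^3 + 3/4
D^2 f = 12x^2
matching coefficients of g against c_0 f + c_1 Df + … from the top degree down determines the c_i
solution: c_0 = 2, c_1 = -1, c_2 = 3/2


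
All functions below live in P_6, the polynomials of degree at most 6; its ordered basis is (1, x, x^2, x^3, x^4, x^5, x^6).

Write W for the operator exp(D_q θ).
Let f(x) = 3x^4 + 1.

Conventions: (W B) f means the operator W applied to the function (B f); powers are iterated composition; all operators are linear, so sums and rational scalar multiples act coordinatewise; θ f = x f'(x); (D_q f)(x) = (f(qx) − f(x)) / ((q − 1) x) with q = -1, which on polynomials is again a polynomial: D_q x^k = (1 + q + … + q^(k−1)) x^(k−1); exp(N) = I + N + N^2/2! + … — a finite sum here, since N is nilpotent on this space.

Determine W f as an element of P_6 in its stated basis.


the series for exp(D_q θ) f terminates at order 0
exp(D_q θ) f = 3x^4 + 1

g(x) = 3x^4 + 1


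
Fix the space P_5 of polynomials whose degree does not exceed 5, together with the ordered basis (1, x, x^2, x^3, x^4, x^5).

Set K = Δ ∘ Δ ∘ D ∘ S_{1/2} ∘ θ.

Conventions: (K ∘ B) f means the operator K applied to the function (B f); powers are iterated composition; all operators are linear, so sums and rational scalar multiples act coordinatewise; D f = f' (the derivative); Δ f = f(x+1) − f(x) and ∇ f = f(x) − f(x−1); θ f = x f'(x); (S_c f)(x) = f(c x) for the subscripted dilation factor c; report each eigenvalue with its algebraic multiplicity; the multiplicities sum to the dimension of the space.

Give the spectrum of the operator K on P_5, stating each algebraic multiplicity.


λ = 0 (multiplicity 6)

image of 1: 0
image of x: 0
image of x^2: 0
image of x^3: 9/4
image of x^4: 6x + 6
image of x^5: (75/8)x^2 + (75/4)x + 175/16
the matrix is upper triangular; its diagonal is (0, 0, 0, 0, 0, 0)
for a triangular matrix the eigenvalues are the diagonal entries, with algebraic multiplicity their repetition count


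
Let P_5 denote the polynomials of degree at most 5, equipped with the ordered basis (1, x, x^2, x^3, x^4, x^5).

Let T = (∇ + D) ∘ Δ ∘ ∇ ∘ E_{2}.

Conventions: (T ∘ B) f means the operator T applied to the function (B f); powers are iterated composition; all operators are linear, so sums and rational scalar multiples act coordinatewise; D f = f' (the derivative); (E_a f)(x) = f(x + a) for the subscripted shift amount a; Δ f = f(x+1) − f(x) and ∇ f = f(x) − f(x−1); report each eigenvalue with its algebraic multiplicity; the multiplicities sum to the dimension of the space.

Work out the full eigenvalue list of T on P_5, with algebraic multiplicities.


λ = 0 (multiplicity 6)

image of 1: 0
image of x: 0
image of x^2: 0
image of x^3: 12
image of x^4: 48x + 84
image of x^5: 120x^2 + 420x + 400
the matrix is upper triangular; its diagonal is (0, 0, 0, 0, 0, 0)
for a triangular matrix the eigenvalues are the diagonal entries, with algebraic multiplicity their repetition count


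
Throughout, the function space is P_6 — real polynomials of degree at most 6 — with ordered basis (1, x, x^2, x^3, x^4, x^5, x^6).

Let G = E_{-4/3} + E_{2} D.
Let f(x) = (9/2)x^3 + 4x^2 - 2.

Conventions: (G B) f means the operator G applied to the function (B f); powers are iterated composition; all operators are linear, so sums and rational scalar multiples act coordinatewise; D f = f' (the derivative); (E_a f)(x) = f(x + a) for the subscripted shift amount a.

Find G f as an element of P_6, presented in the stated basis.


E_{-4/3} f = (9/2)x^3 - 14x^2 + (40/3)x - 50/9
D f = (27/2)x^2 + 8x
E_{2} D f = (27/2)x^2 + 62x + 70
(E_{-4/3} + E_{2} D) f = (9/2)x^3 - (1/2)x^2 + (226/3)x + 580/9

the result is g(x) = (9/2)x^3 - (1/2)x^2 + (226/3)x + 580/9


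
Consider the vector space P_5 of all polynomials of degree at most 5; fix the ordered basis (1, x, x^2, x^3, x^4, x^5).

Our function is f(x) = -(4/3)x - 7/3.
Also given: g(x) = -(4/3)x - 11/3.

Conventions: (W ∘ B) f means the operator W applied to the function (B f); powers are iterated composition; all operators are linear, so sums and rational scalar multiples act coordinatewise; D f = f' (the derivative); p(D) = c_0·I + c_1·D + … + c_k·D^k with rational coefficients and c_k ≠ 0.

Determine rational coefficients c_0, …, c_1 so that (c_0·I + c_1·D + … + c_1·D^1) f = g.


D^0 f = -(4/3)x - 7/3
D^1 f = -4/3
matching coefficients of g against c_0 f + c_1 Df + … from the top degree down determines the c_i
solution: c_0 = 1, c_1 = 1

c_0 = 1, c_1 = 1


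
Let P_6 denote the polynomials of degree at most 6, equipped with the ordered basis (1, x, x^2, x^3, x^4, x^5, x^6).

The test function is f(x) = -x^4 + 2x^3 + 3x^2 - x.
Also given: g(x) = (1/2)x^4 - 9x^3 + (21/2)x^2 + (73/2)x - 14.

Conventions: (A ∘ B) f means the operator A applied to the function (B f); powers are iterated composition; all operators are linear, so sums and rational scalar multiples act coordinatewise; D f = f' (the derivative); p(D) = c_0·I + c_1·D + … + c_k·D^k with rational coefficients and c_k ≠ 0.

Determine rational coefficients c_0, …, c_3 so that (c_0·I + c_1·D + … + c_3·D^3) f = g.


D^0 f = -x^4 + 2x^3 + 3x^2 - x
D^1 f = -4x^3 + 6x^2 + 6x - 1
D^2 f = -12x^2 + 12x + 6
D^3 f = -24x + 12
matching coefficients of g against c_0 f + c_1 Df + … from the top degree down determines the c_i
solution: c_0 = -1/2, c_1 = 2, c_2 = 0, c_3 = -1

p(D) = -(1/2)·I + 2·D − D^3, i.e. c_0 = -1/2, c_1 = 2, c_2 = 0, c_3 = -1


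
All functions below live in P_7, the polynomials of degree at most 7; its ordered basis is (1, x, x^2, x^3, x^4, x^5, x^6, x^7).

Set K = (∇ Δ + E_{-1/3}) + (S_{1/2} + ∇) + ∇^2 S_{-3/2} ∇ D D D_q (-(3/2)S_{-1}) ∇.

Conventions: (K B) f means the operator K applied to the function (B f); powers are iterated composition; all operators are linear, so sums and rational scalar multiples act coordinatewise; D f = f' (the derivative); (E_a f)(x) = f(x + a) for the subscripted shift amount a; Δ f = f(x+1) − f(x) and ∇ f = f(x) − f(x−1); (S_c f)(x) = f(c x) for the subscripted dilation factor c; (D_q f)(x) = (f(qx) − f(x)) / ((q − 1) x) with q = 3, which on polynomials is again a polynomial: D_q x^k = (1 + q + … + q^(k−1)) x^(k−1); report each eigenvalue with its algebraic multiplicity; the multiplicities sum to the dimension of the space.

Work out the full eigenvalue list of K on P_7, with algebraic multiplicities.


image of 1: 2
image of x: (3/2)x + 2/3
image of x^2: (5/4)x^2 + (4/3)x + 10/9
image of x^3: (9/8)x^3 + 2x^2 + (10/3)x + 26/27
image of x^4: (17/16)x^4 + (8/3)x^3 + (20/3)x^2 + (104/27)x + 82/81
image of x^5: (33/32)x^5 + (10/3)x^4 + (100/9)x^3 + (260/27)x^2 + (410/81)x + 242/243
image of x^6: (65/64)x^6 + 4x^5 + (50/3)x^4 + (520/27)x^3 + (410/27)x^2 + (484/81)x + 730/729
image of x^7: (129/128)x^7 + (14/3)x^6 + (70/3)x^5 + (910/27)x^4 + (2870/81)x^3 + (1694/81)x^2 + (5110/729)x - 2256850594/2187
the matrix is upper triangular; its diagonal is (2, 3/2, 5/4, 9/8, 17/16, 33/32, 65/64, 129/128)
for a triangular matrix the eigenvalues are the diagonal entries, with algebraic multiplicity their repetition count

λ = 129/128 (multiplicity 1), λ = 65/64 (multiplicity 1), λ = 33/32 (multiplicity 1), λ = 17/16 (multiplicity 1), λ = 9/8 (multiplicity 1), λ = 5/4 (multiplicity 1), λ = 3/2 (multiplicity 1), λ = 2 (multiplicity 1)


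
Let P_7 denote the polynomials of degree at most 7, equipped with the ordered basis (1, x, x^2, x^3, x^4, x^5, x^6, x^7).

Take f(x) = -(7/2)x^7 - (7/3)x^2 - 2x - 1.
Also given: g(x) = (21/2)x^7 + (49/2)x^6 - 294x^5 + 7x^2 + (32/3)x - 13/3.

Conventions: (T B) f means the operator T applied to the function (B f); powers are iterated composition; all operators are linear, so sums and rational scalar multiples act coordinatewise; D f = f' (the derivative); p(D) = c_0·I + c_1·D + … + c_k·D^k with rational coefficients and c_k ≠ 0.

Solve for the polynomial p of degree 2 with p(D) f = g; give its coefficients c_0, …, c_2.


D^0 f = -(7/2)x^7 - (7/3)x^2 - 2x - 1
D^1 f = -(49/2)x^6 - (14/3)x - 2
D^2 f = -147x^5 - 14/3
matching coefficients of g against c_0 f + c_1 Df + … from the top degree down determines the c_i
solution: c_0 = -3, c_1 = -1, c_2 = 2

p(D) = -3·I − D + 2·D^2, i.e. c_0 = -3, c_1 = -1, c_2 = 2


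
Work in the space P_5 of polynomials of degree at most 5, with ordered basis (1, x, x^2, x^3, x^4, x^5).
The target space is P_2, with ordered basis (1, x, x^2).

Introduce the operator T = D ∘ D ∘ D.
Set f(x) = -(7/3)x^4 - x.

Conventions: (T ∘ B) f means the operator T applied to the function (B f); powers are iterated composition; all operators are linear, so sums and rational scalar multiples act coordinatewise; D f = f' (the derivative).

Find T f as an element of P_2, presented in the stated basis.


D f = -(28/3)x^3 - 1
D D f = -28x^2
D D D f = -56x

the image equals g(x) = -56x


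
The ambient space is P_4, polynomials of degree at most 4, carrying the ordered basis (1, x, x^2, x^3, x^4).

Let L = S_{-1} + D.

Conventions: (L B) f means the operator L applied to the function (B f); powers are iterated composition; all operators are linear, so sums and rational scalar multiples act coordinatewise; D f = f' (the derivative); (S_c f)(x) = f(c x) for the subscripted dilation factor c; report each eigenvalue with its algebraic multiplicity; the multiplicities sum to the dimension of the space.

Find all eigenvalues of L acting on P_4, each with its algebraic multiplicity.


λ = -1 (multiplicity 2), λ = 1 (multiplicity 3)

image of 1: 1
image of x: -x + 1
image of x^2: x^2 + 2x
image of x^3: -x^3 + 3x^2
image of x^4: x^4 + 4x^3
the matrix is upper triangular; its diagonal is (1, -1, 1, -1, 1)
for a triangular matrix the eigenvalues are the diagonal entries, with algebraic multiplicity their repetition count


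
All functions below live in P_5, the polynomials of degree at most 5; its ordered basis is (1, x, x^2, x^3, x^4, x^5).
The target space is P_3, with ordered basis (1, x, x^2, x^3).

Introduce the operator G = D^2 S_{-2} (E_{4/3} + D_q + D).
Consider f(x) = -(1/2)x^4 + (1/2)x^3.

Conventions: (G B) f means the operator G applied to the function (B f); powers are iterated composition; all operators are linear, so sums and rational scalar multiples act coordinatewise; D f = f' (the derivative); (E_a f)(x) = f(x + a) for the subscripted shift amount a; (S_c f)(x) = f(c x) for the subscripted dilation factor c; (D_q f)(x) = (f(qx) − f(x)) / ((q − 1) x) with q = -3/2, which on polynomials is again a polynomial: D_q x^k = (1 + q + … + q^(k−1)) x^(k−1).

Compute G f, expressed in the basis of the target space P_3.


E_{4/3} f = -(1/2)x^4 - (13/6)x^3 - (10/3)x^2 - (56/27)x - 32/81
D_q f = (13/16)x^3 + (7/8)x^2
D f = -2x^3 + (3/2)x^2
(E_{4/3} + D_q + D) f = -(1/2)x^4 - (161/48)x^3 - (23/24)x^2 - (56/27)x - 32/81
S_{-2} (E_{4/3} + D_q + D) f = -8x^4 + (161/6)x^3 - (23/6)x^2 + (112/27)x - 32/81
D S_{-2} (E_{4/3} + D_q + D) f = -32x^3 + (161/2)x^2 - (23/3)x + 112/27
D D S_{-2} (E_{4/3} + D_q + D) f = -96x^2 + 161x - 23/3

the result is g(x) = -96x^2 + 161x - 23/3


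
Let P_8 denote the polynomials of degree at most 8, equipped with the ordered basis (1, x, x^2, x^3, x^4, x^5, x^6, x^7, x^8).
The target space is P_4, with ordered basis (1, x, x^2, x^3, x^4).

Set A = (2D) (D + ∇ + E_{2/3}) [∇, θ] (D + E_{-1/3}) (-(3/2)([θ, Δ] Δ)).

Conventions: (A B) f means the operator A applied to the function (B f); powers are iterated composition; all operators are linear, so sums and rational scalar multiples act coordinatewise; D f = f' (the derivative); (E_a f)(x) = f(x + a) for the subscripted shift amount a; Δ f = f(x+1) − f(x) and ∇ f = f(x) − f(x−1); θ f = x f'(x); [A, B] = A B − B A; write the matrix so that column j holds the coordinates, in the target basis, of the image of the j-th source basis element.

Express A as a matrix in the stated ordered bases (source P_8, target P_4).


image of 1: 0
image of x: 0
image of x^2: 0
image of x^3: 0
image of x^4: 72
image of x^5: 360x + 1380
image of x^6: 1080x^2 + 8280x + 7320
image of x^7: 2520x^3 + 28980x^2 + 51240x + 70210/3
image of x^8: 5040x^4 + 77280x^3 + 204960x^2 + (561680/3)x + 622832/9
each image's coordinates form column j of the matrix

the matrix is [[0, 0, 0, 0, 72, 1380, 7320, 70210/3, 622832/9]; [0, 0, 0, 0, 0, 360, 8280, 51240, 561680/3]; [0, 0, 0, 0, 0, 0, 1080, 28980, 204960]; [0, 0, 0, 0, 0, 0, 0, 2520, 77280]; [0, 0, 0, 0, 0, 0, 0, 0, 5040]] (rows listed top to bottom)


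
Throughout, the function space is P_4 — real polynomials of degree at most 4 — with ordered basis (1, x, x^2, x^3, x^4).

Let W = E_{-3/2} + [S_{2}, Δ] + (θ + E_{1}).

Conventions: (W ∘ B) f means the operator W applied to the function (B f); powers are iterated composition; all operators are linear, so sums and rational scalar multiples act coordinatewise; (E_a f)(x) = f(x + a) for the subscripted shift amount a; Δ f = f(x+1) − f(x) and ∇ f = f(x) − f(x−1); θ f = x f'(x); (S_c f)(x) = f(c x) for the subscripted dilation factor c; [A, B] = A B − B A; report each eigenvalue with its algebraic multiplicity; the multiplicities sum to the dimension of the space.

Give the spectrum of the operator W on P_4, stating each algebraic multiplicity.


image of 1: 2
image of x: 3x - 3/2
image of x^2: 4x^2 - 5x + 1/4
image of x^3: 5x^3 - (27/2)x^2 - (33/4)x - 75/8
image of x^4: 6x^4 - 34x^3 - (105/2)x^2 - (131/2)x - 143/16
the matrix is upper triangular; its diagonal is (2, 3, 4, 5, 6)
for a triangular matrix the eigenvalues are the diagonal entries, with algebraic multiplicity their repetition count

λ = 2 (multiplicity 1), λ = 3 (multiplicity 1), λ = 4 (multiplicity 1), λ = 5 (multiplicity 1), λ = 6 (multiplicity 1)


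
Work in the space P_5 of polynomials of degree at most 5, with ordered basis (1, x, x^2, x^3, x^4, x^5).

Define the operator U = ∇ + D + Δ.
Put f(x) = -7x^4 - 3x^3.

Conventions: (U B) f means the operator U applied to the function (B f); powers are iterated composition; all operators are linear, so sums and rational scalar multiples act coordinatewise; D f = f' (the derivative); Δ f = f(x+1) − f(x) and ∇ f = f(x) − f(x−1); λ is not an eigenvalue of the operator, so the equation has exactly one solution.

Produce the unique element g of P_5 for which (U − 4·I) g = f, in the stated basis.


the image equals g(x) = (7/4)x^4 + 6x^3 + (27/2)x^2 + (95/4)x + 333/16

write g with unknown coordinates in the stated basis and equate coefficients in (U − 4·I) g = f
solving from the highest basis element down gives g = (7/4)x^4 + 6x^3 + (27/2)x^2 + (95/4)x + 333/16
check: U g = 21x^3 + 54x^2 + 95x + 333/4
so U g − 4·g = -7x^4 - 3x^3 = f ✓


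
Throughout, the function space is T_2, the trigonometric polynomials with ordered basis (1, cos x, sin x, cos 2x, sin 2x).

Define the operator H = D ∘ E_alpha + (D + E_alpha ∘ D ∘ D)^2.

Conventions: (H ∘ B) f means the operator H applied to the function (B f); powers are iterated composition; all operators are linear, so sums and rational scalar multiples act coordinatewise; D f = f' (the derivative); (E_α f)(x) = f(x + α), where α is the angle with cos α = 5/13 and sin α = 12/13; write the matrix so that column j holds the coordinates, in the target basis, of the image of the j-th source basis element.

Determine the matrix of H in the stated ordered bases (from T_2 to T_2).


the matrix is [[0, 0, 0, 0, 0]; [0, -132/169, 55/169, 0, 0]; [0, -55/169, -132/169, 0, 0]; [0, 0, 0, 165852/28561, -175406/28561]; [0, 0, 0, 175406/28561, 165852/28561]] (rows listed top to bottom)

image of 1: 0
image of cos x: -(132/169)cos x - (55/169)sin x
image of sin x: (55/169)cos x - (132/169)sin x
image of cos 2x: (165852/28561)cos 2x + (175406/28561)sin 2x
image of sin 2x: -(175406/28561)cos 2x + (165852/28561)sin 2x
each image's coordinates form column j of the matrix


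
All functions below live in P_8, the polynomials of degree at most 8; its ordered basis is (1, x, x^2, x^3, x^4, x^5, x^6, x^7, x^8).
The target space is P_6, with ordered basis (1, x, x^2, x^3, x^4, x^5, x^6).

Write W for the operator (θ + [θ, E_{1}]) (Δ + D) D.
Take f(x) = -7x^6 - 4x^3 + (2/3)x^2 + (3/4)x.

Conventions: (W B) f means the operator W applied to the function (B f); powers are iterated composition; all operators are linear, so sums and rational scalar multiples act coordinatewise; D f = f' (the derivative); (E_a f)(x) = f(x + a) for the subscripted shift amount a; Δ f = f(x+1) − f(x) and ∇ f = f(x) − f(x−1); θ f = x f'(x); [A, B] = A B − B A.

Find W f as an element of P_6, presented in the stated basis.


the result is g(x) = -1680x^4 + 420x^3 + 5460x^2 + 8142x + 4038

D f = -42x^5 - 12x^2 + (4/3)x + 3/4
Δ D f = -210x^4 - 420x^3 - 420x^2 - 234x - 158/3
D D f = -210x^4 - 24x + 4/3
(Δ + D) D f = -420x^4 - 420x^3 - 420x^2 - 258x - 154/3
θ (Δ + D) D f = -1680x^4 - 1260x^3 - 840x^2 - 258x
E_{1} (Δ + D) D f = -420x^4 - 2100x^3 - 4200x^2 - 4038x - 4708/3
θ E_{1} (Δ + D) D f = -1680x^4 - 6300x^3 - 8400x^2 - 4038x
θ (Δ + D) D f = -1680x^4 - 1260x^3 - 840x^2 - 258x
E_{1} θ (Δ + D) D f = -1680x^4 - 7980x^3 - 14700x^2 - 12438x - 4038
[θ, E_{1}] (Δ + D) D f = 1680x^3 + 6300x^2 + 8400x + 4038
(θ + [θ, E_{1}]) (Δ + D) D f = -1680x^4 + 420x^3 + 5460x^2 + 8142x + 4038
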